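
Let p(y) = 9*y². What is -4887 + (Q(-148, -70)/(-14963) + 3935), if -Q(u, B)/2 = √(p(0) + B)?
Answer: -952 + 2*I*√70/14963 ≈ -952.0 + 0.0011183*I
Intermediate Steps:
Q(u, B) = -2*√B (Q(u, B) = -2*√(9*0² + B) = -2*√(9*0 + B) = -2*√(0 + B) = -2*√B)
-4887 + (Q(-148, -70)/(-14963) + 3935) = -4887 + (-2*I*√70/(-14963) + 3935) = -4887 + (-2*I*√70*(-1/14963) + 3935) = -4887 + (2*I*√70/14963 + 3935) = -4887 + (3935 + 2*I*√70/14963) = -952 + 2*I*√70/14963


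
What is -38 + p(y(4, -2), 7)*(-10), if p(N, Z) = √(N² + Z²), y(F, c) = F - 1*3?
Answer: -38 - 50*√2 ≈ -108.71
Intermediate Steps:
y(F, c) = -3 + F (y(F, c) = F - 3 = -3 + F)
-38 + p(y(4, -2), 7)*(-10) = -38 + √((-3 + 4)² + 7²)*(-10) = -38 + √(1² + 49)*(-10) = -38 + √(1 + 49)*(-10) = -38 + √50*(-10) = -38 + (5*√2)*(-10) = -38 - 50*√2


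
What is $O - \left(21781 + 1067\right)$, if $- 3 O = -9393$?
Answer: $-19717$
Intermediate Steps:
$O = 3131$ ($O = \left(- \frac{1}{3}\right) \left(-9393\right) = 3131$)
$O - \left(21781 + 1067\right) = 3131 - \left(21781 + 1067\right) = 3131 - 22848 = -19717$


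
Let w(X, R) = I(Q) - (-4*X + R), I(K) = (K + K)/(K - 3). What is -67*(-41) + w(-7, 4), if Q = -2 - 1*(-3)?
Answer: 2714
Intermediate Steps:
Q = 1 (Q = -2 + 3 = 1)
I(K) = 2*K/(-3 + K) (I(K) = (2*K)/(-3 + K) = 2*K/(-3 + K))
w(X, R) = -1 - R + 4*X (w(X, R) = 2*1/(-3 + 1) - (-4*X + R) = 2*1/(-2) - (R - 4*X) = 2*1*(-½) + (-R + 4*X) = -1 + (-R + 4*X) = -1 - R + 4*X)
-67*(-41) + w(-7, 4) = -67*(-41) + (-1 - 1*4 + 4*(-7)) = 2747 + (-1 - 4 - 28) = 2747 - 33 = 2714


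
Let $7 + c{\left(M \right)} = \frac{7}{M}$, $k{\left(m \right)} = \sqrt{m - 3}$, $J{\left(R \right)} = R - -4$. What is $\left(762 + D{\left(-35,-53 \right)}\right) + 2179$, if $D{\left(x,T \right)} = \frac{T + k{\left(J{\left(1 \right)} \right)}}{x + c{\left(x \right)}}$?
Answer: $\frac{620816}{211} - \frac{5 \sqrt{2}}{211} \approx 2942.2$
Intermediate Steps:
$J{\left(R \right)} = 4 + R$ ($J{\left(R \right)} = R + 4 = 4 + R$)
$k{\left(m \right)} = \sqrt{-3 + m}$
$c{\left(M \right)} = -7 + \frac{7}{M}$
$D{\left(x,T \right)} = \frac{T + \sqrt{2}}{-7 + x + \frac{7}{x}}$ ($D{\left(x,T \right)} = \frac{T + \sqrt{-3 + \left(4 + 1\right)}}{x - \left(7 - \frac{7}{x}\right)} = \frac{T + \sqrt{-3 + 5}}{-7 + x + \frac{7}{x}} = \frac{T + \sqrt{2}}{-7 + x + \frac{7}{x}}$)
$\left(762 + D{\left(-35,-53 \right)}\right) + 2179 = \left(762 - \frac{35 \left(-53 + \sqrt{2}\right)}{7 - 35 \left(-7 - 35\right)}\right) + 2179 = \left(762 - \frac{35 \left(-53 + \sqrt{2}\right)}{7 - -1470}\right) + 2179 = \left(762 - \frac{35 \left(-53 + \sqrt{2}\right)}{7 + 1470}\right) + 2179 = \left(762 - \frac{35 \left(-53 + \sqrt{2}\right)}{1477}\right) + 2179 = \left(762 - \frac{5 \left(-53 + \sqrt{2}\right)}{211}\right) + 2179 = \left(762 + \left(\frac{265}{211} - \frac{5 \sqrt{2}}{211}\right)\right) + 2179 = \left(\frac{161047}{211} - \frac{5 \sqrt{2}}{211}\right) + 2179 = \frac{620816}{211} - \frac{5 \sqrt{2}}{211}$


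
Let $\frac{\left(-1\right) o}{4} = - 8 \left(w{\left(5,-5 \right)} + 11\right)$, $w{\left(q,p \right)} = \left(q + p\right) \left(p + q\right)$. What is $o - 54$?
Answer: $298$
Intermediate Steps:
$w{\left(q,p \right)} = \left(p + q\right)^{2}$ ($w{\left(q,p \right)} = \left(p + q\right) \left(p + q\right) = \left(p + q\right)^{2}$)
$o = 352$ ($o = - 4 \left(- 8 \left(\left(-5 + 5\right)^{2} + 11\right)\right) = - 4 \left(- 8 \left(0^{2} + 11\right)\right) = - 4 \left(- 8 \left(0 + 11\right)\right) = - 4 \left(\left(-8\right) 11\right) = \left(-4\right) \left(-88\right) = 352$)
$o - 54 = 352 - 54 = 298$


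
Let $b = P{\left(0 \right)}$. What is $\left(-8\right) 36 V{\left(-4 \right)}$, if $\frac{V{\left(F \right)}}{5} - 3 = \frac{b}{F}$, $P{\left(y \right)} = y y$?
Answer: $-4320$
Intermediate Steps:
$P{\left(y \right)} = y^{2}$
$b = 0$ ($b = 0^{2} = 0$)
$V{\left(F \right)} = 15$ ($V{\left(F \right)} = 15 + 5 \frac{0}{F} = 15 + 5 \cdot 0 = 15 + 0 = 15$)
$\left(-8\right) 36 V{\left(-4 \right)} = \left(-8\right) 36 \cdot 15 = \left(-288\right) 15 = -4320$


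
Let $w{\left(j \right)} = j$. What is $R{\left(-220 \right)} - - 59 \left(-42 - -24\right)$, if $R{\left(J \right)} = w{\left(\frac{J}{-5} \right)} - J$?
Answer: $-798$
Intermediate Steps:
$R{\left(J \right)} = - \frac{6 J}{5}$ ($R{\left(J \right)} = \frac{J}{-5} - J = J \left(- \frac{1}{5}\right) - J = - \frac{J}{5} - J = - \frac{6 J}{5}$)
$R{\left(-220 \right)} - - 59 \left(-42 - -24\right) = \left(- \frac{6}{5}\right) \left(-220\right) - - 59 \left(-42 - -24\right) = 264 - - 59 \left(-42 + 24\right) = 264 - \left(-59\right) \left(-18\right) = 264 - 1062 = -798$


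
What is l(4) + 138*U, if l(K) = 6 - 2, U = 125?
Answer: 17254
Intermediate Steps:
l(K) = 4
l(4) + 138*U = 4 + 138*125 = 4 + 17250 = 17254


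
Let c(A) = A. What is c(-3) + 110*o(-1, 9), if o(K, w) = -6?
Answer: -663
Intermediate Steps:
c(-3) + 110*o(-1, 9) = -3 + 110*(-6) = -3 - 660 = -663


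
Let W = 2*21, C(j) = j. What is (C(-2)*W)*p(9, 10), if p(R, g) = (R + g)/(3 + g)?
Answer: -1596/13 ≈ -122.77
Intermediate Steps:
p(R, g) = (R + g)/(3 + g)
W = 42
(C(-2)*W)*p(9, 10) = (-2*42)*((9 + 10)/(3 + 10)) = -84*19/13 = -1596/13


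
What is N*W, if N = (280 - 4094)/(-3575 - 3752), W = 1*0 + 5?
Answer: 19070/7327 ≈ 2.6027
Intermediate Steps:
W = 5 (W = 0 + 5 = 5)
N = 3814/7327 (N = -3814/(-7327) = -3814*(-1/7327) = 3814/7327 ≈ 0.52054)
N*W = (3814/7327)*5 = 19070/7327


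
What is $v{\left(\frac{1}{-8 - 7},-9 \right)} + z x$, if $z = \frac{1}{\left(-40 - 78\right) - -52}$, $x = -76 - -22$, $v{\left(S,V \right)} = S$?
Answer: $\frac{124}{165} \approx 0.75152$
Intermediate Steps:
$x = -54$ ($x = -76 + 22 = -54$)
$z = - \frac{1}{66}$ ($z = \frac{1}{-118 + 52} = \frac{1}{-66} = - \frac{1}{66} \approx -0.015152$)
$v{\left(\frac{1}{-8 - 7},-9 \right)} + z x = \frac{1}{-8 - 7} - - \frac{9}{11} = \frac{1}{-15} + \frac{9}{11} = - \frac{1}{15} + \frac{9}{11} = \frac{124}{165}$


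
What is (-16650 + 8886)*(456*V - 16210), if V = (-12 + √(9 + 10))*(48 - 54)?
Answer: -129053208 + 21242304*√19 ≈ -3.6460e+7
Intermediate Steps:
V = 72 - 6*√19 (V = (-12 + √19)*(-6) = 72 - 6*√19 ≈ 45.847)
(-16650 + 8886)*(456*V - 16210) = (-16650 + 8886)*(456*(72 - 6*√19) - 16210) = -7764*((32832 - 2736*√19) - 16210) = -7764*(16622 - 2736*√19) = -129053208 + 21242304*√19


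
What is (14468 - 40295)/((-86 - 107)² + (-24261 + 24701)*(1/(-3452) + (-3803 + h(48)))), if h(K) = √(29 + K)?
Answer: 31470071850801483/1993533480158323889 + 8463465543720*√77/1993533480158323889 ≈ 0.015823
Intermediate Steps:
(14468 - 40295)/((-86 - 107)² + (-24261 + 24701)*(1/(-3452) + (-3803 + h(48)))) = (14468 - 40295)/((-86 - 107)² + (-24261 + 24701)*(1/(-3452) + (-3803 + √(29 + 48)))) = -25827/((-193)² + 440*(-1/3452 + (-3803 + √77))) = -25827/(37249 + 440*(-13127957/3452 + √77)) = -25827/(37249 + (-1444075270/863 + 440*√77)) = -25827/(-1411929383/863 + 440*√77)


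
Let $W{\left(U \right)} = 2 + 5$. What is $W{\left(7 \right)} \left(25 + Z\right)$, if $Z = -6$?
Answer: $133$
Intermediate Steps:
$W{\left(U \right)} = 7$
$W{\left(7 \right)} \left(25 + Z\right) = 7 \left(25 - 6\right) = 7 \cdot 19 = 133$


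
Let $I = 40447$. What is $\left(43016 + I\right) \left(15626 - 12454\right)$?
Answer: $264744636$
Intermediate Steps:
$\left(43016 + I\right) \left(15626 - 12454\right) = \left(43016 + 40447\right) \left(15626 - 12454\right) = 83463 \cdot 3172 = 264744636$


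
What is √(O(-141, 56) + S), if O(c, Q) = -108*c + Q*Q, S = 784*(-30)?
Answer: 2*I*√1289 ≈ 71.805*I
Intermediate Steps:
S = -23520
O(c, Q) = Q² - 108*c (O(c, Q) = -108*c + Q² = Q² - 108*c)
√(O(-141, 56) + S) = √((56² - 108*(-141)) - 23520) = √((3136 + 15228) - 23520) = √(18364 - 23520) = √(-5156) = 2*I*√1289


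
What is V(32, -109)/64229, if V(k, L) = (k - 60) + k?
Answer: 4/64229 ≈ 6.2277e-5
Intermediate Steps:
V(k, L) = -60 + 2*k (V(k, L) = (-60 + k) + k = -60 + 2*k)
V(32, -109)/64229 = (-60 + 2*32)/64229 = (-60 + 64)*(1/64229) = 4*(1/64229) = 4/64229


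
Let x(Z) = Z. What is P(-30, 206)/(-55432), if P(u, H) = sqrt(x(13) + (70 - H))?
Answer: -I*sqrt(123)/55432 ≈ -0.00020007*I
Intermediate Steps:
P(u, H) = sqrt(83 - H) (P(u, H) = sqrt(13 + (70 - H)) = sqrt(83 - H))
P(-30, 206)/(-55432) = sqrt(83 - 1*206)/(-55432) = sqrt(83 - 206)*(-1/55432) = sqrt(-123)*(-1/55432) = (I*sqrt(123))*(-1/55432) = -I*sqrt(123)/55432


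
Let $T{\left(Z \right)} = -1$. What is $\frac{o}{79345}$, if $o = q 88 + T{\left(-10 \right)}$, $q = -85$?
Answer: $- \frac{7481}{79345} \approx -0.094284$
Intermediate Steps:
$o = -7481$ ($o = \left(-85\right) 88 - 1 = -7480 - 1 = -7481$)
$\frac{o}{79345} = - \frac{7481}{79345}$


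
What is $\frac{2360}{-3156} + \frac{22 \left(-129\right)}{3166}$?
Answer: $- \frac{2053561}{1248987} \approx -1.6442$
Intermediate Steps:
$\frac{2360}{-3156} + \frac{22 \left(-129\right)}{3166} = 2360 \left(- \frac{1}{3156}\right) - \frac{1419}{1583} = - \frac{590}{789} - \frac{1419}{1583} = - \frac{2053561}{1248987}$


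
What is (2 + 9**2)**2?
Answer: 6889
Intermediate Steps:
(2 + 9**2)**2 = (2 + 81)**2 = 83**2 = 6889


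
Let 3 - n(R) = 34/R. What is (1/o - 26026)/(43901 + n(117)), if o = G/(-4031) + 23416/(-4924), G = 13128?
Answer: -121065488300601/204226486114828 ≈ -0.59280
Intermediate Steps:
n(R) = 3 - 34/R
o = -39758042/4962161 (o = 13128/(-4031) + 23416/(-4924) = 13128*(-1/4031) + 23416*(-1/4924) = -13128/4031 - 5854/1231 = -39758042/4962161 ≈ -8.0122)
(1/o - 26026)/(43901 + n(117)) = (1/(-39758042/4962161) - 26026)/(43901 + (3 - 34/117)) = (-4962161/39758042 - 26026)/(43901 + (3 - 34*1/117)) = -1034747763253/(39758042*(43901 + (3 - 34/117))) = -1034747763253/(39758042*(43901 + 317/117)) = -1034747763253/(39758042*5136734/117) = -1034747763253/39758042*117/5136734 = -121065488300601/204226486114828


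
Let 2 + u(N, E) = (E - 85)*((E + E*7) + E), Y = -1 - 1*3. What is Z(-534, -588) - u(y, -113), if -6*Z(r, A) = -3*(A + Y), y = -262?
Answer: -201660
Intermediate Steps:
Y = -4 (Y = -1 - 3 = -4)
Z(r, A) = -2 + A/2 (Z(r, A) = -(-1)*(A - 4)/2 = -(-1)*(-4 + A)/2 = -(12 - 3*A)/6 = -2 + A/2)
u(N, E) = -2 + 9*E*(-85 + E) (u(N, E) = -2 + (E - 85)*((E + E*7) + E) = -2 + (-85 + E)*((E + 7*E) + E) = -2 + (-85 + E)*(8*E + E) = -2 + (-85 + E)*(9*E) = -2 + 9*E*(-85 + E))
Z(-534, -588) - u(y, -113) = (-2 + (½)*(-588)) - (-2 - 765*(-113) + 9*(-113)²) = (-2 - 294) - (-2 + 86445 + 9*12769) = -296 - (-2 + 86445 + 114921) = -296 - 1*201364 = -296 - 201364 = -201660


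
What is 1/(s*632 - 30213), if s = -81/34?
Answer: -17/539217 ≈ -3.1527e-5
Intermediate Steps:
s = -81/34 (s = -81*1/34 = -81/34 ≈ -2.3824)
1/(s*632 - 30213) = 1/(-81/34*632 - 30213) = 1/(-25596/17 - 30213) = 1/(-539217/17) = -17/539217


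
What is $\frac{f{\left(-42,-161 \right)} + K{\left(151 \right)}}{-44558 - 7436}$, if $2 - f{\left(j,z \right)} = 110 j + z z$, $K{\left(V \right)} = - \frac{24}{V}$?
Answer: $\frac{3216173}{7851094} \approx 0.40965$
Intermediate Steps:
$f{\left(j,z \right)} = 2 - z^{2} - 110 j$ ($f{\left(j,z \right)} = 2 - \left(110 j + z z\right) = 2 - \left(110 j + z^{2}\right) = 2 - \left(z^{2} + 110 j\right) = 2 - z^{2} - 110 j$)
$\frac{f{\left(-42,-161 \right)} + K{\left(151 \right)}}{-44558 - 7436} = \frac{\left(2 - \left(-161\right)^{2} - -4620\right) - \frac{24}{151}}{-44558 - 7436} = \frac{\left(2 - 25921 + 4620\right) - \frac{24}{151}}{-51994} = \left(\left(2 - 25921 + 4620\right) - \frac{24}{151}\right) \left(- \frac{1}{51994}\right) = \left(-21299 - \frac{24}{151}\right) \left(- \frac{1}{51994}\right) = \left(- \frac{3216173}{151}\right) \left(- \frac{1}{51994}\right) = \frac{3216173}{7851094}$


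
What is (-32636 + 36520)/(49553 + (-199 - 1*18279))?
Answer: 3884/31075 ≈ 0.12499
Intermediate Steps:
(-32636 + 36520)/(49553 + (-199 - 1*18279)) = 3884/(49553 + (-199 - 18279)) = 3884/(49553 - 18478) = 3884/31075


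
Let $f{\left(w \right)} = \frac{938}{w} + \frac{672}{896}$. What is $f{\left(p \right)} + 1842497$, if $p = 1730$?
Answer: $\frac{6375044091}{3460} \approx 1.8425 \cdot 10^{6}$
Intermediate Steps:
$f{\left(w \right)} = \frac{3}{4} + \frac{938}{w}$ ($f{\left(w \right)} = \frac{938}{w} + 672 \cdot \frac{1}{896} = \frac{938}{w} + \frac{3}{4} = \frac{3}{4} + \frac{938}{w}$)
$f{\left(p \right)} + 1842497 = \left(\frac{3}{4} + \frac{938}{1730}\right) + 1842497 = \left(\frac{3}{4} + 938 \cdot \frac{1}{1730}\right) + 1842497 = \left(\frac{3}{4} + \frac{469}{865}\right) + 1842497 = \frac{4471}{3460} + 1842497 = \frac{6375044091}{3460}$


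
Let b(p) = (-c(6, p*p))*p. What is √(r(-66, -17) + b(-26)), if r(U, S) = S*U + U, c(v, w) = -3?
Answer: √978 ≈ 31.273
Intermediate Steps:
r(U, S) = U + S*U
b(p) = 3*p (b(p) = (-1*(-3))*p = 3*p)
√(r(-66, -17) + b(-26)) = √(-66*(1 - 17) + 3*(-26)) = √(-66*(-16) - 78) = √(1056 - 78) = √978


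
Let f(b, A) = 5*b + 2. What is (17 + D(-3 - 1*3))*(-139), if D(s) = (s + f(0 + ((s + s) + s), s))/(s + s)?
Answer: -20711/6 ≈ -3451.8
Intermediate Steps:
f(b, A) = 2 + 5*b
D(s) = (2 + 16*s)/(2*s) (D(s) = (s + (2 + 5*(0 + ((s + s) + s))))/(s + s) = (s + (2 + 5*(0 + (2*s + s))))/((2*s)) = (s + (2 + 5*(0 + 3*s)))*(1/(2*s)) = (s + (2 + 5*(3*s)))*(1/(2*s)) = (s + (2 + 15*s))*(1/(2*s)) = (2 + 16*s)*(1/(2*s)) = (2 + 16*s)/(2*s))
(17 + D(-3 - 1*3))*(-139) = (17 + (8 + 1/(-3 - 1*3)))*(-139) = (17 + (8 + 1/(-3 - 3)))*(-139) = (17 + (8 + 1/(-6)))*(-139) = (17 + (8 - ⅙))*(-139) = (17 + 47/6)*(-139) = (149/6)*(-139) = -20711/6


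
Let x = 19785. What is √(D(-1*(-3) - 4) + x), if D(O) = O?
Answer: 2*√4946 ≈ 140.66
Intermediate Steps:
√(D(-1*(-3) - 4) + x) = √((-1*(-3) - 4) + 19785) = √((3 - 4) + 19785) = √(-1 + 19785) = √19784 = 2*√4946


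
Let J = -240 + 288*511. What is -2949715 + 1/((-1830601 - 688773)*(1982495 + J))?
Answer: -15824669204857657431/5364812941202 ≈ -2.9497e+6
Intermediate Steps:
J = 146928 (J = -240 + 147168 = 146928)
-2949715 + 1/((-1830601 - 688773)*(1982495 + J)) = -2949715 + 1/((-1830601 - 688773)*(1982495 + 146928)) = -2949715 + 1/(-2519374*2129423) = -2949715 + 1/(-5364812941202) = -2949715 - 1/5364812941202 = -15824669204857657431/5364812941202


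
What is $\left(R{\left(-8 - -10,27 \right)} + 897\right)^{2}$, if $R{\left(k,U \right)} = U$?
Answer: $853776$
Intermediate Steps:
$\left(R{\left(-8 - -10,27 \right)} + 897\right)^{2} = \left(27 + 897\right)^{2} = 924^{2} = 853776$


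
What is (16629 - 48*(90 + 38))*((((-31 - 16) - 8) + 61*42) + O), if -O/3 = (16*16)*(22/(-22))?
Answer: 34338375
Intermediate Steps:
O = 768 (O = -3*16*16*22/(-22) = -768*22*(-1/22) = -768*(-1) = -3*(-256) = 768)
(16629 - 48*(90 + 38))*((((-31 - 16) - 8) + 61*42) + O) = (16629 - 48*(90 + 38))*((((-31 - 16) - 8) + 61*42) + 768) = (16629 - 48*128)*(((-47 - 8) + 2562) + 768) = (16629 - 6144)*((-55 + 2562) + 768) = 10485*(2507 + 768) = 10485*3275 = 34338375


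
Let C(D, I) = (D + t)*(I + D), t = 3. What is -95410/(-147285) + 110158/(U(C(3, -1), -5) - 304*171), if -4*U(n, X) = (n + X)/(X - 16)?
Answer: -27035605298/18375482799 ≈ -1.4713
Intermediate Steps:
C(D, I) = (3 + D)*(D + I) (C(D, I) = (D + 3)*(I + D) = (3 + D)*(D + I))
U(n, X) = -(X + n)/(4*(-16 + X)) (U(n, X) = -(n + X)/(4*(X - 16)) = -(X + n)/(4*(-16 + X)))
-95410/(-147285) + 110158/(U(C(3, -1), -5) - 304*171) = -95410/(-147285) + 110158/((-1*(-5) - (3**2 + 3*3 + 3*(-1) + 3*(-1)))/(4*(-16 - 5)) - 304*171) = -95410*(-1/147285) + 110158/((1/4)*(5 - (9 + 9 - 3 - 3))/(-21) - 51984) = 19082/29457 + 110158/((1/4)*(-1/21)*(5 - 1*12) - 51984) = 19082/29457 + 110158/((1/4)*(-1/21)*(5 - 12) - 51984) = 19082/29457 + 110158/((1/4)*(-1/21)*(-7) - 51984) = 19082/29457 + 110158/(1/12 - 51984) = 19082/29457 + 110158/(-623807/12) = 19082/29457 + 110158*(-12/623807) = 19082/29457 - 1321896/623807 = -27035605298/18375482799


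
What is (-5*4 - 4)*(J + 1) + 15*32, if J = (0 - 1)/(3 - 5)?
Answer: 444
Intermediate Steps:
J = 1/2 (J = -1/(-2) = -1*(-1/2) = 1/2 ≈ 0.50000)
(-5*4 - 4)*(J + 1) + 15*32 = (-5*4 - 4)*(1/2 + 1) + 15*32 = (-20 - 4)*(3/2) + 480 = -24*3/2 + 480 = -36 + 480 = 444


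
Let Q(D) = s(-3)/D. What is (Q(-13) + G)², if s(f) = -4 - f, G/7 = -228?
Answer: 430438009/169 ≈ 2.5470e+6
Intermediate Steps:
G = -1596 (G = 7*(-228) = -1596)
Q(D) = -1/D (Q(D) = (-4 - 1*(-3))/D = (-4 + 3)/D = -1/D)
(Q(-13) + G)² = (-1/(-13) - 1596)² = (-1*(-1/13) - 1596)² = (1/13 - 1596)² = (-20747/13)² = 430438009/169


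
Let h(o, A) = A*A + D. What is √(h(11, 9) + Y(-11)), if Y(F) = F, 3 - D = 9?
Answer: 8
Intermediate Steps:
D = -6 (D = 3 - 1*9 = 3 - 9 = -6)
h(o, A) = -6 + A² (h(o, A) = A*A - 6 = A² - 6 = -6 + A²)
√(h(11, 9) + Y(-11)) = √((-6 + 9²) - 11) = √((-6 + 81) - 11) = √(75 - 11) = √64 = 8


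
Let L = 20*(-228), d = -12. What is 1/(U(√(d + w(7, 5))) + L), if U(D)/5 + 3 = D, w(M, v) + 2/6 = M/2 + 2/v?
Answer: -5490/25117003 - I*√7590/125585015 ≈ -0.00021858 - 6.9372e-7*I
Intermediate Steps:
w(M, v) = -⅓ + M/2 + 2/v (w(M, v) = -⅓ + (M/2 + 2/v) = -⅓ + M/2 + 2/v)
U(D) = -15 + 5*D
L = -4560
1/(U(√(d + w(7, 5))) + L) = 1/((-15 + 5*√(-12 + (-⅓ + (½)*7 + 2/5))) - 4560) = 1/((-15 + 5*√(-12 + (-⅓ + 7/2 + 2*(⅕)))) - 4560) = 1/((-15 + 5*√(-12 + (-⅓ + 7/2 + ⅖))) - 4560) = 1/((-15 + 5*√(-12 + 107/30)) - 4560) = 1/((-15 + 5*√(-253/30)) - 4560) = 1/((-15 + 5*(I*√7590/30)) - 4560) = 1/((-15 + I*√7590/6) - 4560) = 1/(-4575 + I*√7590/6)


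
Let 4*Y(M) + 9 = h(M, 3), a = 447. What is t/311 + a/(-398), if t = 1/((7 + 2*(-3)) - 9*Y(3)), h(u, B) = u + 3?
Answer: -4307935/3837118 ≈ -1.1227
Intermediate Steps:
h(u, B) = 3 + u
Y(M) = -3/2 + M/4 (Y(M) = -9/4 + (3 + M)/4 = -9/4 + (¾ + M/4) = -3/2 + M/4)
t = 4/31 (t = 1/((7 + 2*(-3)) - 9*(-3/2 + (¼)*3)) = 1/((7 - 6) - 9*(-3/2 + ¾)) = 1/(1 - 9*(-¾)) = 1/(1 + 27/4) = 1/(31/4) = 4/31 ≈ 0.12903)
t/311 + a/(-398) = (4/31)/311 + 447/(-398) = (4/31)*(1/311) + 447*(-1/398) = 4/9641 - 447/398 = -4307935/3837118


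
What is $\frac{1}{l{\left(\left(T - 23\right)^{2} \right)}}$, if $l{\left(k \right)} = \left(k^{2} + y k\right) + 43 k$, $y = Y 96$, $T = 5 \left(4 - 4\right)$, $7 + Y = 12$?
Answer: $\frac{1}{556508} \approx 1.7969 \cdot 10^{-6}$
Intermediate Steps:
$Y = 5$ ($Y = -7 + 12 = 5$)
$T = 0$ ($T = 5 \cdot 0 = 0$)
$y = 480$ ($y = 5 \cdot 96 = 480$)
$l{\left(k \right)} = k^{2} + 523 k$ ($l{\left(k \right)} = \left(k^{2} + 480 k\right) + 43 k = k^{2} + 523 k$)
$\frac{1}{l{\left(\left(T - 23\right)^{2} \right)}} = \frac{1}{\left(0 - 23\right)^{2} \left(523 + \left(0 - 23\right)^{2}\right)} = \frac{1}{\left(-23\right)^{2} \left(523 + \left(-23\right)^{2}\right)} = \frac{1}{529 \left(523 + 529\right)} = \frac{1}{529 \cdot 1052} = \frac{1}{556508}$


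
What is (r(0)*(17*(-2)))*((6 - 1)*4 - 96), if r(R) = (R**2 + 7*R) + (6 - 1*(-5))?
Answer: 28424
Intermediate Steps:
r(R) = 11 + R**2 + 7*R (r(R) = (R**2 + 7*R) + (6 + 5) = (R**2 + 7*R) + 11 = 11 + R**2 + 7*R)
(r(0)*(17*(-2)))*((6 - 1)*4 - 96) = ((11 + 0**2 + 7*0)*(17*(-2)))*((6 - 1)*4 - 96) = ((11 + 0 + 0)*(-34))*(5*4 - 96) = (11*(-34))*(20 - 96) = -374*(-76) = 28424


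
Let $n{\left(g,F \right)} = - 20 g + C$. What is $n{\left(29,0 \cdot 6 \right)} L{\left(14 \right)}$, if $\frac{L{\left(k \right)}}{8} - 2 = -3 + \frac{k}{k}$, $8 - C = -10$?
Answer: $0$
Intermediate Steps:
$C = 18$ ($C = 8 - -10 = 8 + 10 = 18$)
$n{\left(g,F \right)} = 18 - 20 g$ ($n{\left(g,F \right)} = - 20 g + 18 = 18 - 20 g$)
$L{\left(k \right)} = 0$ ($L{\left(k \right)} = 16 + 8 \left(-3 + \frac{k}{k}\right) = 16 + 8 \left(-3 + 1\right) = 16 + 8 \left(-2\right) = 16 - 16 = 0$)
$n{\left(29,0 \cdot 6 \right)} L{\left(14 \right)} = \left(18 - 580\right) 0 = \left(-562\right) 0 = 0$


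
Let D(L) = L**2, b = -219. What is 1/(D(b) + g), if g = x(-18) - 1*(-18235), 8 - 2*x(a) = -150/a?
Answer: 6/397175 ≈ 1.5107e-5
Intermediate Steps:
x(a) = 4 + 75/a (x(a) = 4 - (-75)/a = 4 + 75/a)
g = 109409/6 (g = (4 + 75/(-18)) - 1*(-18235) = (4 + 75*(-1/18)) + 18235 = (4 - 25/6) + 18235 = -1/6 + 18235 = 109409/6 ≈ 18235.)
1/(D(b) + g) = 1/((-219)**2 + 109409/6) = 1/(47961 + 109409/6) = 1/(397175/6) = 6/397175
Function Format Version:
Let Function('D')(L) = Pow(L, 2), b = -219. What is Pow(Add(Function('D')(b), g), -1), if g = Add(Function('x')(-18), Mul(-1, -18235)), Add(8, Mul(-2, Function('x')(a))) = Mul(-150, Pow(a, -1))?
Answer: Rational(6, 397175) ≈ 1.5107e-5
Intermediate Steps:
Function('x')(a) = Add(4, Mul(75, Pow(a, -1))) (Function('x')(a) = Add(4, Mul(Rational(-1, 2), Mul(-150, Pow(a, -1)))) = Add(4, Mul(75, Pow(a, -1))))
g = Rational(109409, 6) (g = Add(Add(4, Mul(75, Pow(-18, -1))), Mul(-1, -18235)) = Add(Add(4, Mul(75, Rational(-1, 18))), 18235) = Add(Add(4, Rational(-25, 6)), 18235) = Add(Rational(-1, 6), 18235) = Rational(109409, 6) ≈ 18235.)
Pow(Add(Function('D')(b), g), -1) = Pow(Add(Pow(-219, 2), Rational(109409, 6)), -1) = Pow(Add(47961, Rational(109409, 6)), -1) = Pow(Rational(397175, 6), -1) = Rational(6, 397175)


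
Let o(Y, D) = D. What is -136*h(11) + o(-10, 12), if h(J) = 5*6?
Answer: -4068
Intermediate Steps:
h(J) = 30
-136*h(11) + o(-10, 12) = -136*30 + 12 = -4080 + 12 = -4068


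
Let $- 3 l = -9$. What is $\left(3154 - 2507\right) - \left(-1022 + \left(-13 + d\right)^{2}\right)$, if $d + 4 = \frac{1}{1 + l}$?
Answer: $\frac{22215}{16} \approx 1388.4$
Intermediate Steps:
$l = 3$ ($l = \left(- \frac{1}{3}\right) \left(-9\right) = 3$)
$d = - \frac{15}{4}$ ($d = -4 + \frac{1}{1 + 3} = -4 + \frac{1}{4} = - \frac{15}{4} \approx -3.75$)
$\left(3154 - 2507\right) - \left(-1022 + \left(-13 + d\right)^{2}\right) = \left(3154 - 2507\right) + \left(1022 - \left(-13 - \frac{15}{4}\right)^{2}\right) = \left(3154 - 2507\right) + \left(1022 - \left(- \frac{67}{4}\right)^{2}\right) = 647 + \left(1022 - \frac{4489}{16}\right) = 647 + \frac{11863}{16} = \frac{22215}{16}$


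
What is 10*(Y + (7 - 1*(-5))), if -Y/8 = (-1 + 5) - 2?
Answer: -40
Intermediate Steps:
Y = -16 (Y = -8*((-1 + 5) - 2) = -8*(4 - 2) = -8*2 = -16)
10*(Y + (7 - 1*(-5))) = 10*(-16 + (7 - 1*(-5))) = 10*(-16 + (7 + 5)) = 10*(-16 + 12) = 10*(-4) = -40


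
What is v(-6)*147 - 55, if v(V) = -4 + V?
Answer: -1525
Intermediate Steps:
v(-6)*147 - 55 = (-4 - 6)*147 - 55 = -10*147 - 55 = -1470 - 55 = -1525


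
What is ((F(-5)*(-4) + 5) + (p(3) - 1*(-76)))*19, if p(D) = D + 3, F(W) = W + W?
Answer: 2413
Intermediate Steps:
F(W) = 2*W
p(D) = 3 + D
((F(-5)*(-4) + 5) + (p(3) - 1*(-76)))*19 = (((2*(-5))*(-4) + 5) + ((3 + 3) - 1*(-76)))*19 = ((-10*(-4) + 5) + (6 + 76))*19 = ((40 + 5) + 82)*19 = (45 + 82)*19 = 127*19 = 2413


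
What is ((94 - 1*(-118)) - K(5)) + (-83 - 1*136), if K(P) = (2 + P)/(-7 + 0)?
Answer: -6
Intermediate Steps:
K(P) = -2/7 - P/7 (K(P) = (2 + P)/(-7) = (2 + P)*(-1/7) = -2/7 - P/7)
((94 - 1*(-118)) - K(5)) + (-83 - 1*136) = ((94 - 1*(-118)) - (-2/7 - 1/7*5)) + (-83 - 1*136) = ((94 + 118) - (-2/7 - 5/7)) + (-83 - 136) = (212 - 1*(-1)) - 219 = (212 + 1) - 219 = 213 - 219 = -6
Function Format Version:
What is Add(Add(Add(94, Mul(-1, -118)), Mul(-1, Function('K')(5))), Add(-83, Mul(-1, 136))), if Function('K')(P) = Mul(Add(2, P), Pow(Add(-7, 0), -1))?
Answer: -6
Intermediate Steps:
Function('K')(P) = Add(Rational(-2, 7), Mul(Rational(-1, 7), P)) (Function('K')(P) = Mul(Add(2, P), Pow(-7, -1)) = Mul(Add(2, P), Rational(-1, 7)) = Add(Rational(-2, 7), Mul(Rational(-1, 7), P)))
Add(Add(Add(94, Mul(-1, -118)), Mul(-1, Function('K')(5))), Add(-83, Mul(-1, 136))) = Add(Add(Add(94, Mul(-1, -118)), Mul(-1, Add(Rational(-2, 7), Mul(Rational(-1, 7), 5)))), Add(-83, Mul(-1, 136))) = Add(Add(Add(94, 118), Mul(-1, Add(Rational(-2, 7), Rational(-5, 7)))), Add(-83, -136)) = Add(Add(212, Mul(-1, -1)), -219) = Add(Add(212, 1), -219) = Add(213, -219) = -6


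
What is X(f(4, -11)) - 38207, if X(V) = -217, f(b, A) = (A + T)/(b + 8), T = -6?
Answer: -38424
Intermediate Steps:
f(b, A) = (-6 + A)/(8 + b) (f(b, A) = (A - 6)/(b + 8) = (-6 + A)/(8 + b))
X(f(4, -11)) - 38207 = -217 - 38207 = -38424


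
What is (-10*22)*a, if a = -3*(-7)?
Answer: -4620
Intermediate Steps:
a = 21
(-10*22)*a = -10*22*21 = -220*21 = -4620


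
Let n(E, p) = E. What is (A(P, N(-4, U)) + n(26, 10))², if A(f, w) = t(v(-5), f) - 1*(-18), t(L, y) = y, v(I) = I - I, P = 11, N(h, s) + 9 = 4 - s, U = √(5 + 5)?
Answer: 3025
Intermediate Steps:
U = √10 ≈ 3.1623
N(h, s) = -5 - s (N(h, s) = -9 + (4 - s) = -5 - s)
v(I) = 0
A(f, w) = 18 + f (A(f, w) = f - 1*(-18) = f + 18 = 18 + f)
(A(P, N(-4, U)) + n(26, 10))² = ((18 + 11) + 26)² = (29 + 26)² = 55² = 3025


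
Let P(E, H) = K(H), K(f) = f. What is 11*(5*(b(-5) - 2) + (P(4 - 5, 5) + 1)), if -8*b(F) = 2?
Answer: -231/4 ≈ -57.750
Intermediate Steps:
P(E, H) = H
b(F) = -¼ (b(F) = -⅛*2 = -¼)
11*(5*(b(-5) - 2) + (P(4 - 5, 5) + 1)) = 11*(5*(-¼ - 2) + (5 + 1)) = 11*(5*(-9/4) + 6) = 11*(-45/4 + 6) = 11*(-21/4) = -231/4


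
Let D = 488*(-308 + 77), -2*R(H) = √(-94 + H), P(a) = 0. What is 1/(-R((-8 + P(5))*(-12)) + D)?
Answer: -225456/25415203967 - √2/25415203967 ≈ -8.8710e-6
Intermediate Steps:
R(H) = -√(-94 + H)/2
D = -112728 (D = 488*(-231) = -112728)
1/(-R((-8 + P(5))*(-12)) + D) = 1/(-(-1)*√(-94 + (-8 + 0)*(-12))/2 - 112728) = 1/(-(-1)*√(-94 - 8*(-12))/2 - 112728) = 1/(-(-1)*√(-94 + 96)/2 - 112728) = 1/(-(-1)*√2/2 - 112728) = 1/(√2/2 - 112728) = 1/(-112728 + √2/2)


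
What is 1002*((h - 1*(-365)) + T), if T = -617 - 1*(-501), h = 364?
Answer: 614226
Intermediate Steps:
T = -116 (T = -617 + 501 = -116)
1002*((h - 1*(-365)) + T) = 1002*((364 - 1*(-365)) - 116) = 1002*((364 + 365) - 116) = 1002*(729 - 116) = 1002*613 = 614226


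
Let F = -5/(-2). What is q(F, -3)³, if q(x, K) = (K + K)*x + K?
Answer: -5832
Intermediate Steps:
F = 5/2 (F = -5*(-½) = 5/2 ≈ 2.5000)
q(x, K) = K + 2*K*x (q(x, K) = (2*K)*x + K = 2*K*x + K = K + 2*K*x)
q(F, -3)³ = (-3*(1 + 2*(5/2)))³ = (-3*(1 + 5))³ = (-3*6)³ = (-18)³ = -5832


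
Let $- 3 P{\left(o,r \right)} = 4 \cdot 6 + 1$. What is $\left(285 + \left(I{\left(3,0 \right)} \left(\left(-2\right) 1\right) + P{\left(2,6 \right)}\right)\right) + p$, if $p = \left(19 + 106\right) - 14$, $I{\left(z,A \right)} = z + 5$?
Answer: $\frac{1115}{3} \approx 371.67$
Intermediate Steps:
$I{\left(z,A \right)} = 5 + z$
$P{\left(o,r \right)} = - \frac{25}{3}$ ($P{\left(o,r \right)} = - \frac{4 \cdot 6 + 1}{3} = - \frac{24 + 1}{3} = \left(- \frac{1}{3}\right) 25 = - \frac{25}{3}$)
$p = 111$ ($p = 125 - 14 = 111$)
$\left(285 + \left(I{\left(3,0 \right)} \left(\left(-2\right) 1\right) + P{\left(2,6 \right)}\right)\right) + p = \left(285 + \left(\left(5 + 3\right) \left(\left(-2\right) 1\right) - \frac{25}{3}\right)\right) + 111 = \left(285 + \left(8 \left(-2\right) - \frac{25}{3}\right)\right) + 111 = \left(285 - \frac{73}{3}\right) + 111 = \frac{782}{3} + 111 = \frac{1115}{3}$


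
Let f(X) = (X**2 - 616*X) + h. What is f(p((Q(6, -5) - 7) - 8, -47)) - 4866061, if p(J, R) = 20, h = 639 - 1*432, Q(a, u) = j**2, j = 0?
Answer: -4877774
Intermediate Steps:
Q(a, u) = 0 (Q(a, u) = 0**2 = 0)
h = 207 (h = 639 - 432 = 207)
f(X) = 207 + X**2 - 616*X (f(X) = (X**2 - 616*X) + 207 = 207 + X**2 - 616*X)
f(p((Q(6, -5) - 7) - 8, -47)) - 4866061 = (207 + 20**2 - 616*20) - 4866061 = (207 + 400 - 12320) - 4866061 = -11713 - 4866061 = -4877774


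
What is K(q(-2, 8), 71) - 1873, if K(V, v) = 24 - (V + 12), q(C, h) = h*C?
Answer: -1845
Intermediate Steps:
q(C, h) = C*h
K(V, v) = 12 - V (K(V, v) = 24 - (12 + V) = 24 + (-12 - V) = 12 - V)
K(q(-2, 8), 71) - 1873 = (12 - (-2)*8) - 1873 = (12 - 1*(-16)) - 1873 = (12 + 16) - 1873 = 28 - 1873 = -1845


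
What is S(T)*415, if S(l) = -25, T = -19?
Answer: -10375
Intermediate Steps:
S(T)*415 = -25*415 = -10375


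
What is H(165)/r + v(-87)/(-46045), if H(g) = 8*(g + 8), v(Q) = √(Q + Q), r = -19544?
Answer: -173/2443 - I*√174/46045 ≈ -0.070815 - 0.00028648*I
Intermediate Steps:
v(Q) = √2*√Q (v(Q) = √(2*Q) = √2*√Q)
H(g) = 64 + 8*g (H(g) = 8*(8 + g) = 64 + 8*g)
H(165)/r + v(-87)/(-46045) = (64 + 8*165)/(-19544) + (√2*√(-87))/(-46045) = (64 + 1320)*(-1/19544) + (√2*(I*√87))*(-1/46045) = 1384*(-1/19544) + (I*√174)*(-1/46045) = -173/2443 - I*√174/46045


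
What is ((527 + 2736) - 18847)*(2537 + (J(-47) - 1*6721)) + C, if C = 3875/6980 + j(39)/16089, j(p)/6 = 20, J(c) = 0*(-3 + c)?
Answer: 488161848013253/7486748 ≈ 6.5203e+7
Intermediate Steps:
J(c) = 0
j(p) = 120 (j(p) = 6*20 = 120)
C = 4212165/7486748 (C = 3875/6980 + 120/16089 = 3875*(1/6980) + 120*(1/16089) = 775/1396 + 40/5363 = 4212165/7486748 ≈ 0.56262)
((527 + 2736) - 18847)*(2537 + (J(-47) - 1*6721)) + C = ((527 + 2736) - 18847)*(2537 + (0 - 1*6721)) + 4212165/7486748 = (3263 - 18847)*(2537 + (0 - 6721)) + 4212165/7486748 = -15584*(2537 - 6721) + 4212165/7486748 = -15584*(-4184) + 4212165/7486748 = 65203456 + 4212165/7486748 = 488161848013253/7486748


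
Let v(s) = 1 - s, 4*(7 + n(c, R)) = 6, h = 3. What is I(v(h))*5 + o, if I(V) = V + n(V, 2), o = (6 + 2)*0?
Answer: -75/2 ≈ -37.500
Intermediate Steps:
n(c, R) = -11/2 (n(c, R) = -7 + (¼)*6 = -7 + 3/2 = -11/2)
o = 0 (o = 8*0 = 0)
I(V) = -11/2 + V (I(V) = V - 11/2 = -11/2 + V)
I(v(h))*5 + o = (-11/2 + (1 - 1*3))*5 + 0 = (-11/2 + (1 - 3))*5 + 0 = (-11/2 - 2)*5 + 0 = -15/2*5 + 0 = -75/2 + 0 = -75/2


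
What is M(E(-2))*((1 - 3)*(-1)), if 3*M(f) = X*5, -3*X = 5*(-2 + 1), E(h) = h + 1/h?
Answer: 50/9 ≈ 5.5556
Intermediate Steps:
E(h) = h + 1/h
X = 5/3 (X = -5*(-2 + 1)/3 = -5*(-1)/3 = -⅓*(-5) = 5/3 ≈ 1.6667)
M(f) = 25/9 (M(f) = ((5/3)*5)/3 = (⅓)*(25/3) = 25/9)
M(E(-2))*((1 - 3)*(-1)) = 25*((1 - 3)*(-1))/9 = 25*(-2*(-1))/9 = (25/9)*2 = 50/9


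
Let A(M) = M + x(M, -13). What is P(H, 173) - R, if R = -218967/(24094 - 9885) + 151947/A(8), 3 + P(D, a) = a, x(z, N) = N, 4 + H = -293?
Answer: 2172187408/71045 ≈ 30575.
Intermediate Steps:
H = -297 (H = -4 - 293 = -297)
P(D, a) = -3 + a
A(M) = -13 + M (A(M) = M - 13 = -13 + M)
R = -2160109758/71045 (R = -218967/(24094 - 9885) + 151947/(-13 + 8) = -218967/14209 + 151947/(-5) = -218967*1/14209 + 151947*(-1/5) = -218967/14209 - 151947/5 = -2160109758/71045 ≈ -30405.)
P(H, 173) - R = (-3 + 173) - 1*(-2160109758/71045) = 170 + 2160109758/71045 = 2172187408/71045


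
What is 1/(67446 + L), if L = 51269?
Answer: 1/118715 ≈ 8.4235e-6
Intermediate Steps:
1/(67446 + L) = 1/(67446 + 51269) = 1/118715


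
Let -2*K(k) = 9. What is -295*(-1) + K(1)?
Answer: 581/2 ≈ 290.50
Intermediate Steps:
K(k) = -9/2 (K(k) = -½*9 = -9/2)
-295*(-1) + K(1) = -295*(-1) - 9/2 = -59*(-5) - 9/2 = 295 - 9/2 = 581/2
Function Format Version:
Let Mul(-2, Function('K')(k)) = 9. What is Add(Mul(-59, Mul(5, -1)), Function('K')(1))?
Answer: Rational(581, 2) ≈ 290.50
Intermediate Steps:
Function('K')(k) = Rational(-9, 2) (Function('K')(k) = Mul(Rational(-1, 2), 9) = Rational(-9, 2))
Add(Mul(-59, Mul(5, -1)), Function('K')(1)) = Add(Mul(-59, Mul(5, -1)), Rational(-9, 2)) = Add(Mul(-59, -5), Rational(-9, 2)) = Add(295, Rational(-9, 2)) = Rational(581, 2)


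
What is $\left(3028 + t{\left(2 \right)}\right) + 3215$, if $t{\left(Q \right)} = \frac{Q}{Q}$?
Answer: $6244$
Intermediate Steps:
$t{\left(Q \right)} = 1$
$\left(3028 + t{\left(2 \right)}\right) + 3215 = \left(3028 + 1\right) + 3215 = 3029 + 3215 = 6244$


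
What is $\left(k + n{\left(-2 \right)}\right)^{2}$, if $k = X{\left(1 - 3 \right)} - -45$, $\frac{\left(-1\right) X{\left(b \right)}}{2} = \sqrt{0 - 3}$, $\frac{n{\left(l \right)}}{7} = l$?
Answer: $949 - 124 i \sqrt{3} \approx 949.0 - 214.77 i$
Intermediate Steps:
$n{\left(l \right)} = 7 l$
$X{\left(b \right)} = - 2 i \sqrt{3}$ ($X{\left(b \right)} = - 2 \sqrt{0 - 3} = - 2 \sqrt{-3} = - 2 i \sqrt{3}$)
$k = 45 - 2 i \sqrt{3}$ ($k = - 2 i \sqrt{3} - -45 = - 2 i \sqrt{3} + 45 = 45 - 2 i \sqrt{3} \approx 45.0 - 3.4641 i$)
$\left(k + n{\left(-2 \right)}\right)^{2} = \left(\left(45 - 2 i \sqrt{3}\right) + 7 \left(-2\right)\right)^{2} = \left(\left(45 - 2 i \sqrt{3}\right) - 14\right)^{2} = \left(31 - 2 i \sqrt{3}\right)^{2}$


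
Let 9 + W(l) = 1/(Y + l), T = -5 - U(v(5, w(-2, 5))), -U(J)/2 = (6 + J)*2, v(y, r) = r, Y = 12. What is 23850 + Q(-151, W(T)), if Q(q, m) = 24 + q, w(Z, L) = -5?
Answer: 23723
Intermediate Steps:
U(J) = -24 - 4*J (U(J) = -2*(6 + J)*2 = -2*(12 + 2*J) = -24 - 4*J)
T = -1 (T = -5 - (-24 - 4*(-5)) = -5 - (-24 + 20) = -5 - 1*(-4) = -5 + 4 = -1)
W(l) = -9 + 1/(12 + l)
23850 + Q(-151, W(T)) = 23850 + (24 - 151) = 23850 - 127 = 23723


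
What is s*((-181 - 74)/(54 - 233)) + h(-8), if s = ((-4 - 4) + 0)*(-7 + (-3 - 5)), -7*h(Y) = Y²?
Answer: 202744/1253 ≈ 161.81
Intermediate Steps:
h(Y) = -Y²/7
s = 120 (s = (-8 + 0)*(-7 - 8) = -8*(-15) = 120)
s*((-181 - 74)/(54 - 233)) + h(-8) = 120*((-181 - 74)/(54 - 233)) - ⅐*(-8)² = 120*(-255/(-179)) - ⅐*64 = 120*(-255*(-1/179)) - 64/7 = 120*(255/179) - 64/7 = 30600/179 - 64/7 = 202744/1253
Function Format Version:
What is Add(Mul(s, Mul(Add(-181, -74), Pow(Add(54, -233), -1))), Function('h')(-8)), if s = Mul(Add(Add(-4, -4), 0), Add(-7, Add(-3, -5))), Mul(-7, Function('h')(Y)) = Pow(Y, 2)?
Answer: Rational(202744, 1253) ≈ 161.81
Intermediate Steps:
Function('h')(Y) = Mul(Rational(-1, 7), Pow(Y, 2))
s = 120 (s = Mul(Add(-8, 0), Add(-7, -8)) = Mul(-8, -15) = 120)
Add(Mul(s, Mul(Add(-181, -74), Pow(Add(54, -233), -1))), Function('h')(-8)) = Add(Mul(120, Mul(Add(-181, -74), Pow(Add(54, -233), -1))), Mul(Rational(-1, 7), Pow(-8, 2))) = Add(Mul(120, Mul(-255, Pow(-179, -1))), Mul(Rational(-1, 7), 64)) = Add(Mul(120, Mul(-255, Rational(-1, 179))), Rational(-64, 7)) = Add(Mul(120, Rational(255, 179)), Rational(-64, 7)) = Add(Rational(30600, 179), Rational(-64, 7)) = Rational(202744, 1253)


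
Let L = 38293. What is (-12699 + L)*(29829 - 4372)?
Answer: 651546458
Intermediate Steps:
(-12699 + L)*(29829 - 4372) = (-12699 + 38293)*(29829 - 4372) = 25594*25457 = 651546458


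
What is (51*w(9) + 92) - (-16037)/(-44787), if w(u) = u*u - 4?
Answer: 179982916/44787 ≈ 4018.6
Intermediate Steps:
w(u) = -4 + u² (w(u) = u² - 4 = -4 + u²)
(51*w(9) + 92) - (-16037)/(-44787) = (51*(-4 + 9²) + 92) - (-16037)/(-44787) = (51*(-4 + 81) + 92) - (-16037)*(-1)/44787 = (51*77 + 92) - 1*16037/44787 = (3927 + 92) - 16037/44787 = 4019 - 16037/44787 = 179982916/44787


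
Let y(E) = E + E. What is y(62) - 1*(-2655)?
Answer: 2779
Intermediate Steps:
y(E) = 2*E
y(62) - 1*(-2655) = 2*62 - 1*(-2655) = 124 + 2655 = 2779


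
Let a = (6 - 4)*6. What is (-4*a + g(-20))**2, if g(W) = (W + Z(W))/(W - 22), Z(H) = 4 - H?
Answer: 1020100/441 ≈ 2313.2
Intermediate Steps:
a = 12 (a = 2*6 = 12)
g(W) = 4/(-22 + W) (g(W) = (W + (4 - W))/(W - 22) = 4/(-22 + W))
(-4*a + g(-20))**2 = (-4*12 + 4/(-22 - 20))**2 = (-48 + 4/(-42))**2 = (-48 + 4*(-1/42))**2 = (-48 - 2/21)**2 = (-1010/21)**2 = 1020100/441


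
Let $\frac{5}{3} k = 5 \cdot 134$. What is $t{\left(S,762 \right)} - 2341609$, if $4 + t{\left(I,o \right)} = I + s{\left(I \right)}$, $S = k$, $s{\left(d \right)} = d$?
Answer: $-2340809$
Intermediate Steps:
$k = 402$ ($k = \frac{3 \cdot 5 \cdot 134}{5} = \frac{3}{5} \cdot 670 = 402$)
$S = 402$
$t{\left(I,o \right)} = -4 + 2 I$ ($t{\left(I,o \right)} = -4 + \left(I + I\right) = -4 + 2 I$)
$t{\left(S,762 \right)} - 2341609 = \left(-4 + 2 \cdot 402\right) - 2341609 = \left(-4 + 804\right) - 2341609 = 800 - 2341609 = -2340809$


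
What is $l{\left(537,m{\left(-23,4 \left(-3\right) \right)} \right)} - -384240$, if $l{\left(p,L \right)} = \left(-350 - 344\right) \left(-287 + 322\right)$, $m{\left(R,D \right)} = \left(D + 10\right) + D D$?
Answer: $359950$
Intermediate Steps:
$m{\left(R,D \right)} = 10 + D + D^{2}$ ($m{\left(R,D \right)} = \left(10 + D\right) + D^{2} = 10 + D + D^{2}$)
$l{\left(p,L \right)} = -24290$ ($l{\left(p,L \right)} = \left(-694\right) 35 = -24290$)
$l{\left(537,m{\left(-23,4 \left(-3\right) \right)} \right)} - -384240 = -24290 - -384240 = -24290 + 384240 = 359950$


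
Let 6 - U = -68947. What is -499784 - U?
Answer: -568737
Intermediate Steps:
U = 68953 (U = 6 - 1*(-68947) = 6 + 68947 = 68953)
-499784 - U = -499784 - 1*68953 = -499784 - 68953 = -568737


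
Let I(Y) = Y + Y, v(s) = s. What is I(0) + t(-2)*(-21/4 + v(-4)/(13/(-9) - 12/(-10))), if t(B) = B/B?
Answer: 489/44 ≈ 11.114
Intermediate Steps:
t(B) = 1
I(Y) = 2*Y
I(0) + t(-2)*(-21/4 + v(-4)/(13/(-9) - 12/(-10))) = 2*0 + 1*(-21/4 - 4/(13/(-9) - 12/(-10))) = 0 + 1*(-21*¼ - 4/(13*(-⅑) - 12*(-⅒))) = 0 + 1*(-21/4 - 4/(-13/9 + 6/5)) = 0 + 1*(-21/4 - 4/(-11/45)) = 0 + 1*(-21/4 - 4*(-45/11)) = 0 + 1*(-21/4 + 180/11) = 0 + 1*(489/44) = 0 + 489/44 = 489/44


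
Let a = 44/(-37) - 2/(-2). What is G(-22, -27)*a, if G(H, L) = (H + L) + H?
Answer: 497/37 ≈ 13.432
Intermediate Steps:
a = -7/37 (a = 44*(-1/37) - 2*(-1/2) = -44/37 + 1 = -7/37 ≈ -0.18919)
G(H, L) = L + 2*H
G(-22, -27)*a = (-27 + 2*(-22))*(-7/37) = (-27 - 44)*(-7/37) = -71*(-7/37) = 497/37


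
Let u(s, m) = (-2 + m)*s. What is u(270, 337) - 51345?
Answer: 39105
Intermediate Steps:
u(s, m) = s*(-2 + m)
u(270, 337) - 51345 = 270*(-2 + 337) - 51345 = 270*335 - 51345 = 90450 - 51345 = 39105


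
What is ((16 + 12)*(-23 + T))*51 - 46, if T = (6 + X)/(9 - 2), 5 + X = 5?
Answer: -31666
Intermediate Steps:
X = 0 (X = -5 + 5 = 0)
T = 6/7 (T = (6 + 0)/(9 - 2) = 6/7 ≈ 0.85714)
((16 + 12)*(-23 + T))*51 - 46 = ((16 + 12)*(-23 + 6/7))*51 - 46 = (28*(-155/7))*51 - 46 = -620*51 - 46 = -31620 - 46 = -31666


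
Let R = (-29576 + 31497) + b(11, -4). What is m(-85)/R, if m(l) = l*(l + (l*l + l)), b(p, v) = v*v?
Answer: -599675/1937 ≈ -309.59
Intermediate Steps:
b(p, v) = v²
m(l) = l*(l² + 2*l) (m(l) = l*(l + (l² + l)) = l*(l + (l + l²)) = l*(l² + 2*l))
R = 1937 (R = (-29576 + 31497) + (-4)² = 1921 + 16 = 1937)
m(-85)/R = ((-85)²*(2 - 85))/1937 = (7225*(-83))*(1/1937) = -599675*1/1937 = -599675/1937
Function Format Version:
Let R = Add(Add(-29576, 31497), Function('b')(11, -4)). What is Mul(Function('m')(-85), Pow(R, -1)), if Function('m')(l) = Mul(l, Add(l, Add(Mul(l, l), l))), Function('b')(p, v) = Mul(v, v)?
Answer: Rational(-599675, 1937) ≈ -309.59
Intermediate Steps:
Function('b')(p, v) = Pow(v, 2)
Function('m')(l) = Mul(l, Add(Pow(l, 2), Mul(2, l))) (Function('m')(l) = Mul(l, Add(l, Add(Pow(l, 2), l))) = Mul(l, Add(l, Add(l, Pow(l, 2)))) = Mul(l, Add(Pow(l, 2), Mul(2, l))))
R = 1937 (R = Add(Add(-29576, 31497), Pow(-4, 2)) = Add(1921, 16) = 1937)
Mul(Function('m')(-85), Pow(R, -1)) = Mul(Mul(Pow(-85, 2), Add(2, -85)), Pow(1937, -1)) = Mul(Mul(7225, -83), Rational(1, 1937)) = Mul(-599675, Rational(1, 1937)) = Rational(-599675, 1937)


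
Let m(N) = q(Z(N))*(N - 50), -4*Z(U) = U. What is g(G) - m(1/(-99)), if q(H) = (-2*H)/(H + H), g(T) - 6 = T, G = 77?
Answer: 3266/99 ≈ 32.990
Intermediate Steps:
Z(U) = -U/4
g(T) = 6 + T
q(H) = -1 (q(H) = (-2*H)/((2*H)) = (-2*H)*(1/(2*H)) = -1)
m(N) = 50 - N (m(N) = -(N - 50) = -(-50 + N) = 50 - N)
g(G) - m(1/(-99)) = (6 + 77) - (50 - 1/(-99)) = 83 - (50 - 1*(-1/99)) = 83 - (50 + 1/99) = 83 - 1*4951/99 = 83 - 4951/99 = 3266/99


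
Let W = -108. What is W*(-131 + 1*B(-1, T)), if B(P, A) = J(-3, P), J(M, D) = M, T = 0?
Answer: 14472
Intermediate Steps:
B(P, A) = -3
W*(-131 + 1*B(-1, T)) = -108*(-131 + 1*(-3)) = -108*(-131 - 3) = -108*(-134) = 14472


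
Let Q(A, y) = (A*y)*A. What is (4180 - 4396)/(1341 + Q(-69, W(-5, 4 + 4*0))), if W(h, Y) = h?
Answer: 1/104 ≈ 0.0096154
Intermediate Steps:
Q(A, y) = y*A²
(4180 - 4396)/(1341 + Q(-69, W(-5, 4 + 4*0))) = (4180 - 4396)/(1341 - 5*(-69)²) = -216/(1341 - 5*4761) = -216/(1341 - 23805) = -216/(-22464) = -216*(-1/22464) = 1/104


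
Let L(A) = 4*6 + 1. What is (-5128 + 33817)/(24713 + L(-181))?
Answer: 9563/8246 ≈ 1.1597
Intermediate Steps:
L(A) = 25 (L(A) = 24 + 1 = 25)
(-5128 + 33817)/(24713 + L(-181)) = (-5128 + 33817)/(24713 + 25) = 28689/24738 = 28689*(1/24738) = 9563/8246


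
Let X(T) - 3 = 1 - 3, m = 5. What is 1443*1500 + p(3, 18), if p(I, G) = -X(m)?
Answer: 2164499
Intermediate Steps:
X(T) = 1 (X(T) = 3 + (1 - 3) = 3 - 2 = 1)
p(I, G) = -1 (p(I, G) = -1*1 = -1)
1443*1500 + p(3, 18) = 1443*1500 - 1 = 2164500 - 1 = 2164499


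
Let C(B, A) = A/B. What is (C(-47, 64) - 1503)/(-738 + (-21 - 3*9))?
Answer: 70705/36942 ≈ 1.9139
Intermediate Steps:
(C(-47, 64) - 1503)/(-738 + (-21 - 3*9)) = (64/(-47) - 1503)/(-738 + (-21 - 3*9)) = (64*(-1/47) - 1503)/(-738 + (-21 - 27)) = (-64/47 - 1503)/(-738 - 48) = -70705/47/(-786) = -70705/47*(-1/786) = 70705/36942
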